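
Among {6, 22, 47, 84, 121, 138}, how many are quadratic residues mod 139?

(6/139) = +1 → QR.
(22/139) = -1 → non-residue.
(47/139) = +1 → QR.
(84/139) = -1 → non-residue.
(121/139) = +1 → QR.
(138/139) = -1 → non-residue.
Total quadratic residues among the 6: 3.

3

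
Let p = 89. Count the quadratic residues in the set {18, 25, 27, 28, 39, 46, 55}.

4

(18/89) = +1 → QR.
(25/89) = +1 → QR.
(27/89) = -1 → non-residue.
(28/89) = -1 → non-residue.
(39/89) = +1 → QR.
(46/89) = -1 → non-residue.
(55/89) = +1 → QR.
Total quadratic residues among the 7: 4.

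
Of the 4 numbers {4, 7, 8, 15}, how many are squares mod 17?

(4/17) = +1 → QR.
(7/17) = -1 → non-residue.
(8/17) = +1 → QR.
(15/17) = +1 → QR.
Total quadratic residues among the 4: 3.

3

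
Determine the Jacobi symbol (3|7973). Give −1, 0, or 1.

Reciprocity: 3 ≡ 3 and 7973 ≡ 1 (mod 4), so (3/7973) = +(7973/3).
Reduce top mod 3: now compute (2/3).
Pull out 2: since 3 ≡ 3 (mod 8), (2/3) = -1.
Reached (1/3) = 1. Collecting the sign flips along the way, the symbol is -1.

-1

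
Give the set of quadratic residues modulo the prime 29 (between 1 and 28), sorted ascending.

Square k = 1,…,14 (k and 29−k give the same square):
1²=1, 2²=4, 3²=9, 4²=16, 5²=25, 6²≡7, 7²≡20, 8²≡6, 9²≡23, 10²≡13, 11²≡5, 12²≡28, 13²≡24, 14²≡22 (mod 29).
So the quadratic residues mod 29 are {1, 4, 5, 6, 7, 9, 13, 16, 20, 22, 23, 24, 25, 28}.

1, 4, 5, 6, 7, 9, 13, 16, 20, 22, 23, 24, 25, 28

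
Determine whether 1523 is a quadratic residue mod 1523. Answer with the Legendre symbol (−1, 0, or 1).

First reduce: 1523 ≡ 0 (mod 1523).
Top reduces to 0: gcd > 1, so the symbol is 0.

0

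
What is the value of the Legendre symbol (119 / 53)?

1

First reduce: 119 ≡ 13 (mod 53).
Reciprocity: 13 ≡ 1 and 53 ≡ 1 (mod 4), so (13/53) = +(53/13).
Reduce top mod 13: now compute (1/13).
Reached (1/13) = 1. Collecting the sign flips along the way, the symbol is +1.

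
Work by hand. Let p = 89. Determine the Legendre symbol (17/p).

1

Euler's criterion: (17/89) ≡ 17^44 (mod 89).
17^2 ≡ 22 (mod 89)
17^4 ≡ 39 (mod 89)
17^8 ≡ 8 (mod 89)
17^16 ≡ 64 (mod 89)
17^32 ≡ 2 (mod 89)
17^44 = 17^(32+8+4) ≡ 1 (mod 89).
Result is 1, so (17/89) = 1.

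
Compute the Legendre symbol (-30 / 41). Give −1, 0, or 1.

-1

First reduce: -30 ≡ 11 (mod 41).
Reciprocity: 11 ≡ 3 and 41 ≡ 1 (mod 4), so (11/41) = +(41/11).
Reduce top mod 11: now compute (8/11).
Pull out 2^3: since 11 ≡ 3 (mod 8), (2/11) = -1, so (2/11)^3 = -1.
Reached (1/11) = 1. Collecting the sign flips along the way, the symbol is -1.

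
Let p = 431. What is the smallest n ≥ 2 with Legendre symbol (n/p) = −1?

7

(2/431) = +1, so 2 is a residue.
(3/431) = +1, so 3 is a residue.
(4/431) = +1, so 4 is a residue.
(5/431) = +1, so 5 is a residue.
(6/431) = +1, so 6 is a residue.
(7/431) = −1, so 7 is the smallest positive non-residue mod 431.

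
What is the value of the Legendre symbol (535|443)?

Euler's criterion: (535/443) ≡ 92^221 (mod 443).
92^2 ≡ 47 (mod 443)
92^4 ≡ 437 (mod 443)
92^8 ≡ 36 (mod 443)
92^16 ≡ 410 (mod 443)
92^32 ≡ 203 (mod 443)
92^64 ≡ 10 (mod 443)
92^128 ≡ 100 (mod 443)
92^221 = 92^(128+64+16+8+4+1) ≡ 442 (mod 443).
Result is 442 ≡ −1, so (535/443) = −1.

-1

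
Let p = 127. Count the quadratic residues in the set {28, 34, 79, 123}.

2

(28/127) = -1 → non-residue.
(34/127) = +1 → QR.
(79/127) = +1 → QR.
(123/127) = -1 → non-residue.
Total quadratic residues among the 4: 2.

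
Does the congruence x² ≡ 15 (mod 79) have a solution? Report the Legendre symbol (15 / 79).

Euler's criterion: (15/79) ≡ 15^39 (mod 79).
15^2 ≡ 67 (mod 79)
15^4 ≡ 65 (mod 79)
15^8 ≡ 38 (mod 79)
15^16 ≡ 22 (mod 79)
15^32 ≡ 10 (mod 79)
15^39 = 15^(32+4+2+1) ≡ 78 (mod 79).
Result is 78 ≡ −1, so (15/79) = −1.

-1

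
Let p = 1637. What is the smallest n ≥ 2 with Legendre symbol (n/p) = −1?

2

(2/1637) = −1, so 2 is the smallest positive non-residue mod 1637.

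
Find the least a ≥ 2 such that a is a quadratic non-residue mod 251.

2

(2/251) = −1, so 2 is the smallest positive non-residue mod 251.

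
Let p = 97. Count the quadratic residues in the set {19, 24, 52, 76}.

(19/97) = -1 → non-residue.
(24/97) = +1 → QR.
(52/97) = -1 → non-residue.
(76/97) = -1 → non-residue.
Total quadratic residues among the 4: 1.

1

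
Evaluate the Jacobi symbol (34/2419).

1

Pull out 2: since 2419 ≡ 3 (mod 8), (2/2419) = -1.
Reciprocity: 17 ≡ 1 and 2419 ≡ 3 (mod 4), so (17/2419) = +(2419/17).
Reduce top mod 17: now compute (5/17).
Reciprocity: 5 ≡ 1 and 17 ≡ 1 (mod 4), so (5/17) = +(17/5).
Reduce top mod 5: now compute (2/5).
Pull out 2: since 5 ≡ 5 (mod 8), (2/5) = -1.
Reached (1/5) = 1. Collecting the sign flips along the way, the symbol is +1.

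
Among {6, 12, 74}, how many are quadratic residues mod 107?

(6/107) = -1 → non-residue.
(12/107) = +1 → QR.
(74/107) = -1 → non-residue.
Total quadratic residues among the 3: 1.

1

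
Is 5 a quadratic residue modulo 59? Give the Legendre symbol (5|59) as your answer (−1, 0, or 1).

Reciprocity: 5 ≡ 1 and 59 ≡ 3 (mod 4), so (5/59) = +(59/5).
Reduce top mod 5: now compute (4/5).
Pull out 2^2: since 5 ≡ 5 (mod 8), (2/5) = -1, so (2/5)^2 = +1.
Reached (1/5) = 1. Collecting the sign flips along the way, the symbol is +1.

1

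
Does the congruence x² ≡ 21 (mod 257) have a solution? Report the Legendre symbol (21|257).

1

Euler's criterion: (21/257) ≡ 21^128 (mod 257).
21^2 ≡ 184 (mod 257)
21^4 ≡ 189 (mod 257)
21^8 ≡ 255 (mod 257)
21^16 ≡ 4 (mod 257)
21^32 ≡ 16 (mod 257)
21^64 ≡ 256 (mod 257)
21^128 ≡ 1 (mod 257)
21^128 = 21^(128) ≡ 1 (mod 257).
Result is 1, so (21/257) = 1.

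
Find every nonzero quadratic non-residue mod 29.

2, 3, 8, 10, 11, 12, 14, 15, 17, 18, 19, 21, 26, 27

Square k = 1,…,14 (k and 29−k give the same square):
1²=1, 2²=4, 3²=9, 4²=16, 5²=25, 6²≡7, 7²≡20, 8²≡6, 9²≡23, 10²≡13, 11²≡5, 12²≡28, 13²≡24, 14²≡22 (mod 29).
The residues are {1, 4, 5, 6, 7, 9, 13, 16, 20, 22, 23, 24, 25, 28}; the non-residues are the remaining 14 nonzero classes.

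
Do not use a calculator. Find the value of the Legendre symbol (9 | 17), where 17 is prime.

1

Reciprocity: 9 ≡ 1 and 17 ≡ 1 (mod 4), so (9/17) = +(17/9).
Reduce top mod 9: now compute (8/9).
Pull out 2^3: since 9 ≡ 1 (mod 8), (2/9) = +1, so (2/9)^3 = +1.
Reached (1/9) = 1. Collecting the sign flips along the way, the symbol is +1.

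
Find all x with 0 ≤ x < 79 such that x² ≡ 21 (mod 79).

Since 79 ≡ 3 (mod 4), a square root of 21 is 21^((79+1)/4) = 21^20 mod 79.
Repeated squaring: 21^2≡46, 21^4≡62, 21^8≡52, 21^16≡18 (mod 79).
21^20 = 21^(16+4) ≡ 10 (mod 79).
Check: 10² = 100 ≡ 21 (mod 79). The two roots are 10 and 69.

10, 69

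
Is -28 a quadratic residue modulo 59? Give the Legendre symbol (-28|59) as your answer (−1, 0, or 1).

-1

First reduce: -28 ≡ 31 (mod 59).
Reciprocity: 31 ≡ 3 and 59 ≡ 3 (mod 4), so (31/59) = −(59/31).
Reduce top mod 31: now compute (28/31).
Pull out 2^2: since 31 ≡ 7 (mod 8), (2/31) = +1, so (2/31)^2 = +1.
Reciprocity: 7 ≡ 3 and 31 ≡ 3 (mod 4), so (7/31) = −(31/7).
Reduce top mod 7: now compute (3/7).
Reciprocity: 3 ≡ 3 and 7 ≡ 3 (mod 4), so (3/7) = −(7/3).
Reduce top mod 3: now compute (1/3).
Reached (1/3) = 1. Collecting the sign flips along the way, the symbol is -1.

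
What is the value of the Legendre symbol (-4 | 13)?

Euler's criterion: (-4/13) ≡ 9^6 (mod 13).
9^2 ≡ 3 (mod 13)
9^4 ≡ 9 (mod 13)
9^6 = 9^(4+2) ≡ 1 (mod 13).
Result is 1, so (-4/13) = 1.

1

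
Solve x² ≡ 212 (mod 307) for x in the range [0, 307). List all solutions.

Since 307 ≡ 3 (mod 4), a square root of 212 is 212^((307+1)/4) = 212^77 mod 307.
Repeated squaring: 212^2≡122, 212^4≡148, 212^8≡107, 212^16≡90, 212^32≡118, 212^64≡109 (mod 307).
212^77 = 212^(64+8+4+1) ≡ 121 (mod 307).
Check: 121² = 14641 ≡ 212 (mod 307). The two roots are 121 and 186.

121, 186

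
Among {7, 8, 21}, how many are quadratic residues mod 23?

(7/23) = -1 → non-residue.
(8/23) = +1 → QR.
(21/23) = -1 → non-residue.
Total quadratic residues among the 3: 1.

1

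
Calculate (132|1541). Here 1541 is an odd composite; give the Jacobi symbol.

-1

Pull out 2^2: since 1541 ≡ 5 (mod 8), (2/1541) = -1, so (2/1541)^2 = +1.
Reciprocity: 33 ≡ 1 and 1541 ≡ 1 (mod 4), so (33/1541) = +(1541/33).
Reduce top mod 33: now compute (23/33).
Reciprocity: 23 ≡ 3 and 33 ≡ 1 (mod 4), so (23/33) = +(33/23).
Reduce top mod 23: now compute (10/23).
Pull out 2: since 23 ≡ 7 (mod 8), (2/23) = +1.
Reciprocity: 5 ≡ 1 and 23 ≡ 3 (mod 4), so (5/23) = +(23/5).
Reduce top mod 5: now compute (3/5).
Reciprocity: 3 ≡ 3 and 5 ≡ 1 (mod 4), so (3/5) = +(5/3).
Reduce top mod 3: now compute (2/3).
Pull out 2: since 3 ≡ 3 (mod 8), (2/3) = -1.
Reached (1/3) = 1. Collecting the sign flips along the way, the symbol is -1.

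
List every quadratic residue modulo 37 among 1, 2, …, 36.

Square k = 1,…,18 (k and 37−k give the same square):
1²=1, 2²=4, 3²=9, 4²=16, 5²=25, 6²=36, 7²≡12, 8²≡27, 9²≡7, 10²≡26, 11²≡10, 12²≡33, 13²≡21, 14²≡11, 15²≡3, 16²≡34, 17²≡30, 18²≡28 (mod 37).
So the quadratic residues mod 37 are {1, 3, 4, 7, 9, 10, 11, 12, 16, 21, 25, 26, 27, 28, 30, 33, 34, 36}.

1 3 4 7 9 10 11 12 16 21 25 26 27 28 30 33 34 36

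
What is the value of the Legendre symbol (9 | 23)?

1

Euler's criterion: (9/23) ≡ 9^11 (mod 23).
9^2 ≡ 12 (mod 23)
9^4 ≡ 6 (mod 23)
9^8 ≡ 13 (mod 23)
9^11 = 9^(8+2+1) ≡ 1 (mod 23).
Result is 1, so (9/23) = 1.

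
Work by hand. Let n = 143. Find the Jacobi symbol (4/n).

Pull out 2^2: since 143 ≡ 7 (mod 8), (2/143) = +1, so (2/143)^2 = +1.
Reached (1/143) = 1. Collecting the sign flips along the way, the symbol is +1.

1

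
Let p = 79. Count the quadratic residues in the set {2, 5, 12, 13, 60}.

3

(2/79) = +1 → QR.
(5/79) = +1 → QR.
(12/79) = -1 → non-residue.
(13/79) = +1 → QR.
(60/79) = -1 → non-residue.
Total quadratic residues among the 5: 3.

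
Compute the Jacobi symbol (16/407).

1

Pull out 2^4: since 407 ≡ 7 (mod 8), (2/407) = +1, so (2/407)^4 = +1.
Reached (1/407) = 1. Collecting the sign flips along the way, the symbol is +1.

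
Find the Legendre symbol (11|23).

Euler's criterion: (11/23) ≡ 11^11 (mod 23).
11^2 ≡ 6 (mod 23)
11^4 ≡ 13 (mod 23)
11^8 ≡ 8 (mod 23)
11^11 = 11^(8+2+1) ≡ 22 (mod 23).
Result is 22 ≡ −1, so (11/23) = −1.

-1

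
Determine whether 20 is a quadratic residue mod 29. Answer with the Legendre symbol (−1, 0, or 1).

Euler's criterion: (20/29) ≡ 20^14 (mod 29).
20^2 ≡ 23 (mod 29)
20^4 ≡ 7 (mod 29)
20^8 ≡ 20 (mod 29)
20^14 = 20^(8+4+2) ≡ 1 (mod 29).
Result is 1, so (20/29) = 1.

1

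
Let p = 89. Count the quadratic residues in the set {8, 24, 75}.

1

(8/89) = +1 → QR.
(24/89) = -1 → non-residue.
(75/89) = -1 → non-residue.
Total quadratic residues among the 3: 1.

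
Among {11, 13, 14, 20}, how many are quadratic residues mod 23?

(11/23) = -1 → non-residue.
(13/23) = +1 → QR.
(14/23) = -1 → non-residue.
(20/23) = -1 → non-residue.
Total quadratic residues among the 4: 1.

1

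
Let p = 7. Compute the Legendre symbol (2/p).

1

Pull out 2: since 7 ≡ 7 (mod 8), (2/7) = +1.
Reached (1/7) = 1. Collecting the sign flips along the way, the symbol is +1.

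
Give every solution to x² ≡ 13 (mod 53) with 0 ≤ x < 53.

15, 38

53 ≡ 1 (mod 4), so we find a root by search.
Trying successive values, 15² = 225 ≡ 13 (mod 53). The other root is 53 − 15 = 38.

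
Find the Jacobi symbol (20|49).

1

Pull out 2^2: since 49 ≡ 1 (mod 8), (2/49) = +1, so (2/49)^2 = +1.
Reciprocity: 5 ≡ 1 and 49 ≡ 1 (mod 4), so (5/49) = +(49/5).
Reduce top mod 5: now compute (4/5).
Pull out 2^2: since 5 ≡ 5 (mod 8), (2/5) = -1, so (2/5)^2 = +1.
Reached (1/5) = 1. Collecting the sign flips along the way, the symbol is +1.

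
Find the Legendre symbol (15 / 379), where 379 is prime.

Reciprocity: 15 ≡ 3 and 379 ≡ 3 (mod 4), so (15/379) = −(379/15).
Reduce top mod 15: now compute (4/15).
Pull out 2^2: since 15 ≡ 7 (mod 8), (2/15) = +1, so (2/15)^2 = +1.
Reached (1/15) = 1. Collecting the sign flips along the way, the symbol is -1.

-1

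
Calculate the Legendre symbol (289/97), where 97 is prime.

1

First reduce: 289 ≡ 95 (mod 97).
Reciprocity: 95 ≡ 3 and 97 ≡ 1 (mod 4), so (95/97) = +(97/95).
Reduce top mod 95: now compute (2/95).
Pull out 2: since 95 ≡ 7 (mod 8), (2/95) = +1.
Reached (1/95) = 1. Collecting the sign flips along the way, the symbol is +1.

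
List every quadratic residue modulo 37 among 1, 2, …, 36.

Square k = 1,…,18 (k and 37−k give the same square):
1²=1, 2²=4, 3²=9, 4²=16, 5²=25, 6²=36, 7²≡12, 8²≡27, 9²≡7, 10²≡26, 11²≡10, 12²≡33, 13²≡21, 14²≡11, 15²≡3, 16²≡34, 17²≡30, 18²≡28 (mod 37).
So the quadratic residues mod 37 are {1, 3, 4, 7, 9, 10, 11, 12, 16, 21, 25, 26, 27, 28, 30, 33, 34, 36}.

1, 3, 4, 7, 9, 10, 11, 12, 16, 21, 25, 26, 27, 28, 30, 33, 34, 36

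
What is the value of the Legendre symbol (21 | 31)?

-1

Euler's criterion: (21/31) ≡ 21^15 (mod 31).
21^2 ≡ 7 (mod 31)
21^4 ≡ 18 (mod 31)
21^8 ≡ 14 (mod 31)
21^15 = 21^(8+4+2+1) ≡ 30 (mod 31).
Result is 30 ≡ −1, so (21/31) = −1.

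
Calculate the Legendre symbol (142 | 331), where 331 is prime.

-1

Pull out 2: since 331 ≡ 3 (mod 8), (2/331) = -1.
Reciprocity: 71 ≡ 3 and 331 ≡ 3 (mod 4), so (71/331) = −(331/71).
Reduce top mod 71: now compute (47/71).
Reciprocity: 47 ≡ 3 and 71 ≡ 3 (mod 4), so (47/71) = −(71/47).
Reduce top mod 47: now compute (24/47).
Pull out 2^3: since 47 ≡ 7 (mod 8), (2/47) = +1, so (2/47)^3 = +1.
Reciprocity: 3 ≡ 3 and 47 ≡ 3 (mod 4), so (3/47) = −(47/3).
Reduce top mod 3: now compute (2/3).
Pull out 2: since 3 ≡ 3 (mod 8), (2/3) = -1.
Reached (1/3) = 1. Collecting the sign flips along the way, the symbol is -1.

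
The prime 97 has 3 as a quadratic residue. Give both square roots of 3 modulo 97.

97 ≡ 1 (mod 4), so we find a root by search.
Trying successive values, 10² = 100 ≡ 3 (mod 97). The other root is 97 − 10 = 87.

10, 87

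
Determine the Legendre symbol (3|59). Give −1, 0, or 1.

Reciprocity: 3 ≡ 3 and 59 ≡ 3 (mod 4), so (3/59) = −(59/3).
Reduce top mod 3: now compute (2/3).
Pull out 2: since 3 ≡ 3 (mod 8), (2/3) = -1.
Reached (1/3) = 1. Collecting the sign flips along the way, the symbol is +1.

1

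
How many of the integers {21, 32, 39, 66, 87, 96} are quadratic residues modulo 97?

(21/97) = -1 → non-residue.
(32/97) = +1 → QR.
(39/97) = -1 → non-residue.
(66/97) = +1 → QR.
(87/97) = -1 → non-residue.
(96/97) = +1 → QR.
Total quadratic residues among the 6: 3.

3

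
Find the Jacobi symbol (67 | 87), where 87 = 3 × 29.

Reciprocity: 67 ≡ 3 and 87 ≡ 3 (mod 4), so (67/87) = −(87/67).
Reduce top mod 67: now compute (20/67).
Pull out 2^2: since 67 ≡ 3 (mod 8), (2/67) = -1, so (2/67)^2 = +1.
Reciprocity: 5 ≡ 1 and 67 ≡ 3 (mod 4), so (5/67) = +(67/5).
Reduce top mod 5: now compute (2/5).
Pull out 2: since 5 ≡ 5 (mod 8), (2/5) = -1.
Reached (1/5) = 1. Collecting the sign flips along the way, the symbol is +1.

1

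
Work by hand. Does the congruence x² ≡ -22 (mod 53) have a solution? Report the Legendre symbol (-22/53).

-1

Euler's criterion: (-22/53) ≡ 31^26 (mod 53).
31^2 ≡ 7 (mod 53)
31^4 ≡ 49 (mod 53)
31^8 ≡ 16 (mod 53)
31^16 ≡ 44 (mod 53)
31^26 = 31^(16+8+2) ≡ 52 (mod 53).
Result is 52 ≡ −1, so (-22/53) = −1.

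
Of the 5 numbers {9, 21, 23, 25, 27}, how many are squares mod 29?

(9/29) = +1 → QR.
(21/29) = -1 → non-residue.
(23/29) = +1 → QR.
(25/29) = +1 → QR.
(27/29) = -1 → non-residue.
Total quadratic residues among the 5: 3.

3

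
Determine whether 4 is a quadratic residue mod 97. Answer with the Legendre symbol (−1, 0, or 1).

1

Pull out 2^2: since 97 ≡ 1 (mod 8), (2/97) = +1, so (2/97)^2 = +1.
Reached (1/97) = 1. Collecting the sign flips along the way, the symbol is +1.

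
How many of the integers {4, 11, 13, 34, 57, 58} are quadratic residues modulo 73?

(4/73) = +1 → QR.
(11/73) = -1 → non-residue.
(13/73) = -1 → non-residue.
(34/73) = -1 → non-residue.
(57/73) = +1 → QR.
(58/73) = -1 → non-residue.
Total quadratic residues among the 6: 2.

2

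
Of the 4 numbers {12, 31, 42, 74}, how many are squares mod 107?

(12/107) = +1 → QR.
(31/107) = -1 → non-residue.
(42/107) = +1 → QR.
(74/107) = -1 → non-residue.
Total quadratic residues among the 4: 2.

2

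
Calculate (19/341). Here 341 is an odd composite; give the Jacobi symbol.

Reciprocity: 19 ≡ 3 and 341 ≡ 1 (mod 4), so (19/341) = +(341/19).
Reduce top mod 19: now compute (18/19).
Pull out 2: since 19 ≡ 3 (mod 8), (2/19) = -1.
Reciprocity: 9 ≡ 1 and 19 ≡ 3 (mod 4), so (9/19) = +(19/9).
Reduce top mod 9: now compute (1/9).
Reached (1/9) = 1. Collecting the sign flips along the way, the symbol is -1.

-1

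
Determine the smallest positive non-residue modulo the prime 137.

(2/137) = +1, so 2 is a residue.
(3/137) = −1, so 3 is the smallest positive non-residue mod 137.

3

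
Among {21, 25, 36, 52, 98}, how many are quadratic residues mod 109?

(21/109) = +1 → QR.
(25/109) = +1 → QR.
(36/109) = +1 → QR.
(52/109) = -1 → non-residue.
(98/109) = -1 → non-residue.
Total quadratic residues among the 5: 3.

3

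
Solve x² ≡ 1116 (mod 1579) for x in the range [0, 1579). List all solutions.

Since 1579 ≡ 3 (mod 4), a square root of 1116 is 1116^((1579+1)/4) = 1116^395 mod 1579.
Repeated squaring: 1116^2≡1204, 1116^4≡94, 1116^8≡941, 1116^16≡1241, 1116^32≡556, 1116^64≡1231, 1116^128≡1100, 1116^256≡486 (mod 1579).
1116^395 = 1116^(256+128+8+2+1) ≡ 924 (mod 1579).
Check: 924² = 853776 ≡ 1116 (mod 1579). The two roots are 655 and 924.

655, 924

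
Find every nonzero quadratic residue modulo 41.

Square k = 1,…,20 (k and 41−k give the same square):
1²=1, 2²=4, 3²=9, 4²=16, 5²=25, 6²=36, 7²≡8, 8²≡23, 9²≡40, 10²≡18, 11²≡39, 12²≡21, 13²≡5, 14²≡32, 15²≡20, 16²≡10, 17²≡2, 18²≡37, 19²≡33, 20²≡31 (mod 41).
So the quadratic residues mod 41 are {1, 2, 4, 5, 8, 9, 10, 16, 18, 20, 21, 23, 25, 31, 32, 33, 36, 37, 39, 40}.

1,2,4,5,8,9,10,16,18,20,21,23,25,31,32,33,36,37,39,40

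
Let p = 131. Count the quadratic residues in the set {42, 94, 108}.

2

(42/131) = -1 → non-residue.
(94/131) = +1 → QR.
(108/131) = +1 → QR.
Total quadratic residues among the 3: 2.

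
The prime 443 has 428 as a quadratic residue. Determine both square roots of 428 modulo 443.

119, 324

Since 443 ≡ 3 (mod 4), a square root of 428 is 428^((443+1)/4) = 428^111 mod 443.
Repeated squaring: 428^2≡225, 428^4≡123, 428^8≡67, 428^16≡59, 428^32≡380, 428^64≡425 (mod 443).
428^111 = 428^(64+32+8+4+2+1) ≡ 324 (mod 443).
Check: 324² = 104976 ≡ 428 (mod 443). The two roots are 119 and 324.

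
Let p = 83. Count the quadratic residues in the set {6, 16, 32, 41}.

(6/83) = -1 → non-residue.
(16/83) = +1 → QR.
(32/83) = -1 → non-residue.
(41/83) = +1 → QR.
Total quadratic residues among the 4: 2.

2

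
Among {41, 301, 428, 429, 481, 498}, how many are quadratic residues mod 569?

5

(41/569) = +1 → QR.
(301/569) = +1 → QR.
(428/569) = +1 → QR.
(429/569) = +1 → QR.
(481/569) = -1 → non-residue.
(498/569) = +1 → QR.
Total quadratic residues among the 6: 5.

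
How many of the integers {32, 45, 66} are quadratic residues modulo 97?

(32/97) = +1 → QR.
(45/97) = -1 → non-residue.
(66/97) = +1 → QR.
Total quadratic residues among the 3: 2.

2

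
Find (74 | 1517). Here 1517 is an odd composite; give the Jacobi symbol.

Pull out 2: since 1517 ≡ 5 (mod 8), (2/1517) = -1.
Reciprocity: 37 ≡ 1 and 1517 ≡ 1 (mod 4), so (37/1517) = +(1517/37).
Reduce top mod 37: now compute (0/37).
Top reduces to 0: gcd > 1, so the symbol is 0.

0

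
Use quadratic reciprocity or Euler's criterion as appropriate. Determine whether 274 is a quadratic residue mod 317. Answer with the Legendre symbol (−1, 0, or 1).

1

Euler's criterion: (274/317) ≡ 274^158 (mod 317).
274^2 ≡ 264 (mod 317)
274^4 ≡ 273 (mod 317)
274^8 ≡ 34 (mod 317)
274^16 ≡ 205 (mod 317)
274^32 ≡ 181 (mod 317)
274^64 ≡ 110 (mod 317)
274^128 ≡ 54 (mod 317)
274^158 = 274^(128+16+8+4+2) ≡ 1 (mod 317).
Result is 1, so (274/317) = 1.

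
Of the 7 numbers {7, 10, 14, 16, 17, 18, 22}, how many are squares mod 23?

2

(7/23) = -1 → non-residue.
(10/23) = -1 → non-residue.
(14/23) = -1 → non-residue.
(16/23) = +1 → QR.
(17/23) = -1 → non-residue.
(18/23) = +1 → QR.
(22/23) = -1 → non-residue.
Total quadratic residues among the 7: 2.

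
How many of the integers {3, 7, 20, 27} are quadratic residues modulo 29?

(3/29) = -1 → non-residue.
(7/29) = +1 → QR.
(20/29) = +1 → QR.
(27/29) = -1 → non-residue.
Total quadratic residues among the 4: 2.

2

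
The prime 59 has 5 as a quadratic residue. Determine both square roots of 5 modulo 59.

8, 51

Since 59 ≡ 3 (mod 4), a square root of 5 is 5^((59+1)/4) = 5^15 mod 59.
Repeated squaring: 5^2≡25, 5^4≡35, 5^8≡45 (mod 59).
5^15 = 5^(8+4+2+1) ≡ 51 (mod 59).
Check: 51² = 2601 ≡ 5 (mod 59). The two roots are 8 and 51.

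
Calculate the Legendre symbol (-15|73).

First reduce: -15 ≡ 58 (mod 73).
Pull out 2: since 73 ≡ 1 (mod 8), (2/73) = +1.
Reciprocity: 29 ≡ 1 and 73 ≡ 1 (mod 4), so (29/73) = +(73/29).
Reduce top mod 29: now compute (15/29).
Reciprocity: 15 ≡ 3 and 29 ≡ 1 (mod 4), so (15/29) = +(29/15).
Reduce top mod 15: now compute (14/15).
Pull out 2: since 15 ≡ 7 (mod 8), (2/15) = +1.
Reciprocity: 7 ≡ 3 and 15 ≡ 3 (mod 4), so (7/15) = −(15/7).
Reduce top mod 7: now compute (1/7).
Reached (1/7) = 1. Collecting the sign flips along the way, the symbol is -1.

-1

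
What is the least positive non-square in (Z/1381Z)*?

2

(2/1381) = −1, so 2 is the smallest positive non-residue mod 1381.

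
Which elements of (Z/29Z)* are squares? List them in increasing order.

1,4,5,6,7,9,13,16,20,22,23,24,25,28

Square k = 1,…,14 (k and 29−k give the same square):
1²=1, 2²=4, 3²=9, 4²=16, 5²=25, 6²≡7, 7²≡20, 8²≡6, 9²≡23, 10²≡13, 11²≡5, 12²≡28, 13²≡24, 14²≡22 (mod 29).
So the quadratic residues mod 29 are {1, 4, 5, 6, 7, 9, 13, 16, 20, 22, 23, 24, 25, 28}.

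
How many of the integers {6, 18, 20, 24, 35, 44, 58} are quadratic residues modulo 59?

(6/59) = -1 → non-residue.
(18/59) = -1 → non-residue.
(20/59) = +1 → QR.
(24/59) = -1 → non-residue.
(35/59) = +1 → QR.
(44/59) = -1 → non-residue.
(58/59) = -1 → non-residue.
Total quadratic residues among the 7: 2.

2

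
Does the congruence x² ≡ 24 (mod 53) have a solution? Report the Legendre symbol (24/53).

Euler's criterion: (24/53) ≡ 24^26 (mod 53).
24^2 ≡ 46 (mod 53)
24^4 ≡ 49 (mod 53)
24^8 ≡ 16 (mod 53)
24^16 ≡ 44 (mod 53)
24^26 = 24^(16+8+2) ≡ 1 (mod 53).
Result is 1, so (24/53) = 1.

1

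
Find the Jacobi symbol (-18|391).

First reduce: -18 ≡ 373 (mod 391).
Reciprocity: 373 ≡ 1 and 391 ≡ 3 (mod 4), so (373/391) = +(391/373).
Reduce top mod 373: now compute (18/373).
Pull out 2: since 373 ≡ 5 (mod 8), (2/373) = -1.
Reciprocity: 9 ≡ 1 and 373 ≡ 1 (mod 4), so (9/373) = +(373/9).
Reduce top mod 9: now compute (4/9).
Pull out 2^2: since 9 ≡ 1 (mod 8), (2/9) = +1, so (2/9)^2 = +1.
Reached (1/9) = 1. Collecting the sign flips along the way, the symbol is -1.

-1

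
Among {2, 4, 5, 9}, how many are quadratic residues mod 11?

3

(2/11) = -1 → non-residue.
(4/11) = +1 → QR.
(5/11) = +1 → QR.
(9/11) = +1 → QR.
Total quadratic residues among the 4: 3.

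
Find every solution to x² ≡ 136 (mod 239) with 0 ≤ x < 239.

Since 239 ≡ 3 (mod 4), a square root of 136 is 136^((239+1)/4) = 136^60 mod 239.
Repeated squaring: 136^2≡93, 136^4≡45, 136^8≡113, 136^16≡102, 136^32≡127 (mod 239).
136^60 = 136^(32+16+8+4) ≡ 61 (mod 239).
Check: 61² = 3721 ≡ 136 (mod 239). The two roots are 61 and 178.

61, 178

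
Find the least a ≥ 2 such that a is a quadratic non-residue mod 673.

5

(2/673) = +1, so 2 is a residue.
(3/673) = +1, so 3 is a residue.
(4/673) = +1, so 4 is a residue.
(5/673) = −1, so 5 is the smallest positive non-residue mod 673.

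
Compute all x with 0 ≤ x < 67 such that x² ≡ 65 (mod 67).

Since 67 ≡ 3 (mod 4), a square root of 65 is 65^((67+1)/4) = 65^17 mod 67.
Repeated squaring: 65^2≡4, 65^4≡16, 65^8≡55, 65^16≡10 (mod 67).
65^17 = 65^(16+1) ≡ 47 (mod 67).
Check: 47² = 2209 ≡ 65 (mod 67). The two roots are 20 and 47.

20, 47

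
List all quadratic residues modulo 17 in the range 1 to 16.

Square k = 1,…,8 (k and 17−k give the same square):
1²=1, 2²=4, 3²=9, 4²=16, 5²≡8, 6²≡2, 7²≡15, 8²≡13 (mod 17).
So the quadratic residues mod 17 are {1, 2, 4, 8, 9, 13, 15, 16}.

1 2 4 8 9 13 15 16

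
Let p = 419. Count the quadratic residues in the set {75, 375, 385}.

2

(75/419) = +1 → QR.
(375/419) = +1 → QR.
(385/419) = -1 → non-residue.
Total quadratic residues among the 3: 2.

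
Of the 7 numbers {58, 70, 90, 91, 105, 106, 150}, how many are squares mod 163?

(58/163) = +1 → QR.
(70/163) = -1 → non-residue.
(90/163) = +1 → QR.
(91/163) = +1 → QR.
(105/163) = -1 → non-residue.
(106/163) = -1 → non-residue.
(150/163) = +1 → QR.
Total quadratic residues among the 7: 4.

4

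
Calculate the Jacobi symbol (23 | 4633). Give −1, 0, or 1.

-1

Reciprocity: 23 ≡ 3 and 4633 ≡ 1 (mod 4), so (23/4633) = +(4633/23).
Reduce top mod 23: now compute (10/23).
Pull out 2: since 23 ≡ 7 (mod 8), (2/23) = +1.
Reciprocity: 5 ≡ 1 and 23 ≡ 3 (mod 4), so (5/23) = +(23/5).
Reduce top mod 5: now compute (3/5).
Reciprocity: 3 ≡ 3 and 5 ≡ 1 (mod 4), so (3/5) = +(5/3).
Reduce top mod 3: now compute (2/3).
Pull out 2: since 3 ≡ 3 (mod 8), (2/3) = -1.
Reached (1/3) = 1. Collecting the sign flips along the way, the symbol is -1.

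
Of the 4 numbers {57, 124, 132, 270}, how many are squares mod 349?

2

(57/349) = +1 → QR.
(124/349) = +1 → QR.
(132/349) = -1 → non-residue.
(270/349) = -1 → non-residue.
Total quadratic residues among the 4: 2.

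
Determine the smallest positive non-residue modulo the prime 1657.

(2/1657) = +1, so 2 is a residue.
(3/1657) = +1, so 3 is a residue.
(4/1657) = +1, so 4 is a residue.
(5/1657) = −1, so 5 is the smallest positive non-residue mod 1657.

5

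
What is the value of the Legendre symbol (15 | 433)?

-1

Reciprocity: 15 ≡ 3 and 433 ≡ 1 (mod 4), so (15/433) = +(433/15).
Reduce top mod 15: now compute (13/15).
Reciprocity: 13 ≡ 1 and 15 ≡ 3 (mod 4), so (13/15) = +(15/13).
Reduce top mod 13: now compute (2/13).
Pull out 2: since 13 ≡ 5 (mod 8), (2/13) = -1.
Reached (1/13) = 1. Collecting the sign flips along the way, the symbol is -1.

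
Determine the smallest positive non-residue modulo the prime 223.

3

(2/223) = +1, so 2 is a residue.
(3/223) = −1, so 3 is the smallest positive non-residue mod 223.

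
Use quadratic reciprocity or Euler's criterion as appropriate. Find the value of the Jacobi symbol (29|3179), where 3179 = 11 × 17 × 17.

Reciprocity: 29 ≡ 1 and 3179 ≡ 3 (mod 4), so (29/3179) = +(3179/29).
Reduce top mod 29: now compute (18/29).
Pull out 2: since 29 ≡ 5 (mod 8), (2/29) = -1.
Reciprocity: 9 ≡ 1 and 29 ≡ 1 (mod 4), so (9/29) = +(29/9).
Reduce top mod 9: now compute (2/9).
Pull out 2: since 9 ≡ 1 (mod 8), (2/9) = +1.
Reached (1/9) = 1. Collecting the sign flips along the way, the symbol is -1.

-1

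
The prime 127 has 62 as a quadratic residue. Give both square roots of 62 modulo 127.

Since 127 ≡ 3 (mod 4), a square root of 62 is 62^((127+1)/4) = 62^32 mod 127.
Repeated squaring: 62^2≡34, 62^4≡13, 62^8≡42, 62^16≡113, 62^32≡69 (mod 127).
62^32 = 62^(32) ≡ 69 (mod 127).
Check: 69² = 4761 ≡ 62 (mod 127). The two roots are 58 and 69.

58, 69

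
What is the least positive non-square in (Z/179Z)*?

2

(2/179) = −1, so 2 is the smallest positive non-residue mod 179.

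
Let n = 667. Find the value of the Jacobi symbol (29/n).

0

Reciprocity: 29 ≡ 1 and 667 ≡ 3 (mod 4), so (29/667) = +(667/29).
Reduce top mod 29: now compute (0/29).
Top reduces to 0: gcd > 1, so the symbol is 0.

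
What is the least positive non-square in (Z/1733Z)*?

(2/1733) = −1, so 2 is the smallest positive non-residue mod 1733.

2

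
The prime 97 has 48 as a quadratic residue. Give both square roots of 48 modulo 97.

40, 57

97 ≡ 1 (mod 4), so we find a root by search.
Trying successive values, 40² = 1600 ≡ 48 (mod 97). The other root is 97 − 40 = 57.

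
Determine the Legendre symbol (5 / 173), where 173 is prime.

Reciprocity: 5 ≡ 1 and 173 ≡ 1 (mod 4), so (5/173) = +(173/5).
Reduce top mod 5: now compute (3/5).
Reciprocity: 3 ≡ 3 and 5 ≡ 1 (mod 4), so (3/5) = +(5/3).
Reduce top mod 3: now compute (2/3).
Pull out 2: since 3 ≡ 3 (mod 8), (2/3) = -1.
Reached (1/3) = 1. Collecting the sign flips along the way, the symbol is -1.

-1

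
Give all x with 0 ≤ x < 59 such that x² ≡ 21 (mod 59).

27, 32

Since 59 ≡ 3 (mod 4), a square root of 21 is 21^((59+1)/4) = 21^15 mod 59.
Repeated squaring: 21^2≡28, 21^4≡17, 21^8≡53 (mod 59).
21^15 = 21^(8+4+2+1) ≡ 27 (mod 59).
Check: 27² = 729 ≡ 21 (mod 59). The two roots are 27 and 32.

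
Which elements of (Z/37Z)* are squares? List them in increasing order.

1, 3, 4, 7, 9, 10, 11, 12, 16, 21, 25, 26, 27, 28, 30, 33, 34, 36

Square k = 1,…,18 (k and 37−k give the same square):
1²=1, 2²=4, 3²=9, 4²=16, 5²=25, 6²=36, 7²≡12, 8²≡27, 9²≡7, 10²≡26, 11²≡10, 12²≡33, 13²≡21, 14²≡11, 15²≡3, 16²≡34, 17²≡30, 18²≡28 (mod 37).
So the quadratic residues mod 37 are {1, 3, 4, 7, 9, 10, 11, 12, 16, 21, 25, 26, 27, 28, 30, 33, 34, 36}.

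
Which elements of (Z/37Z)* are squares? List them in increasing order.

Square k = 1,…,18 (k and 37−k give the same square):
1²=1, 2²=4, 3²=9, 4²=16, 5²=25, 6²=36, 7²≡12, 8²≡27, 9²≡7, 10²≡26, 11²≡10, 12²≡33, 13²≡21, 14²≡11, 15²≡3, 16²≡34, 17²≡30, 18²≡28 (mod 37).
So the quadratic residues mod 37 are {1, 3, 4, 7, 9, 10, 11, 12, 16, 21, 25, 26, 27, 28, 30, 33, 34, 36}.

1,3,4,7,9,10,11,12,16,21,25,26,27,28,30,33,34,36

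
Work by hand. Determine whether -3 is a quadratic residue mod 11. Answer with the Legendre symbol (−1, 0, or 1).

First reduce: -3 ≡ 8 (mod 11).
Pull out 2^3: since 11 ≡ 3 (mod 8), (2/11) = -1, so (2/11)^3 = -1.
Reached (1/11) = 1. Collecting the sign flips along the way, the symbol is -1.

-1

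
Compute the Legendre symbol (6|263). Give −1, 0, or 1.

Euler's criterion: (6/263) ≡ 6^131 (mod 263).
6^2 ≡ 36 (mod 263)
6^4 ≡ 244 (mod 263)
6^8 ≡ 98 (mod 263)
6^16 ≡ 136 (mod 263)
6^32 ≡ 86 (mod 263)
6^64 ≡ 32 (mod 263)
6^128 ≡ 235 (mod 263)
6^131 = 6^(128+2+1) ≡ 1 (mod 263).
Result is 1, so (6/263) = 1.

1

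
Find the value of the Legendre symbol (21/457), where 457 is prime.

1

Euler's criterion: (21/457) ≡ 21^228 (mod 457).
21^2 ≡ 441 (mod 457)
21^4 ≡ 256 (mod 457)
21^8 ≡ 185 (mod 457)
21^16 ≡ 407 (mod 457)
21^32 ≡ 215 (mod 457)
21^64 ≡ 68 (mod 457)
21^128 ≡ 54 (mod 457)
21^228 = 21^(128+64+32+4) ≡ 1 (mod 457).
Result is 1, so (21/457) = 1.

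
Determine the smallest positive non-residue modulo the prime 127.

(2/127) = +1, so 2 is a residue.
(3/127) = −1, so 3 is the smallest positive non-residue mod 127.

3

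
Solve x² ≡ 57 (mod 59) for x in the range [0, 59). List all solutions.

Since 59 ≡ 3 (mod 4), a square root of 57 is 57^((59+1)/4) = 57^15 mod 59.
Repeated squaring: 57^2≡4, 57^4≡16, 57^8≡20 (mod 59).
57^15 = 57^(8+4+2+1) ≡ 36 (mod 59).
Check: 36² = 1296 ≡ 57 (mod 59). The two roots are 23 and 36.

23, 36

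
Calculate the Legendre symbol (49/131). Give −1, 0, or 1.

1

Euler's criterion: (49/131) ≡ 49^65 (mod 131).
49^2 ≡ 43 (mod 131)
49^4 ≡ 15 (mod 131)
49^8 ≡ 94 (mod 131)
49^16 ≡ 59 (mod 131)
49^32 ≡ 75 (mod 131)
49^64 ≡ 123 (mod 131)
49^65 = 49^(64+1) ≡ 1 (mod 131).
Result is 1, so (49/131) = 1.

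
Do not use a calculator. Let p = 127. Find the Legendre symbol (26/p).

Euler's criterion: (26/127) ≡ 26^63 (mod 127).
26^2 ≡ 41 (mod 127)
26^4 ≡ 30 (mod 127)
26^8 ≡ 11 (mod 127)
26^16 ≡ 121 (mod 127)
26^32 ≡ 36 (mod 127)
26^63 = 26^(32+16+8+4+2+1) ≡ 1 (mod 127).
Result is 1, so (26/127) = 1.

1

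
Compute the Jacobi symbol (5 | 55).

0

Reciprocity: 5 ≡ 1 and 55 ≡ 3 (mod 4), so (5/55) = +(55/5).
Reduce top mod 5: now compute (0/5).
Top reduces to 0: gcd > 1, so the symbol is 0.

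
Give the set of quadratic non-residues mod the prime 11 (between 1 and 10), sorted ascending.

Square k = 1,…,5 (k and 11−k give the same square):
1²=1, 2²=4, 3²=9, 4²≡5, 5²≡3 (mod 11).
The residues are {1, 3, 4, 5, 9}; the non-residues are the remaining 5 nonzero classes.

2,6,7,8,10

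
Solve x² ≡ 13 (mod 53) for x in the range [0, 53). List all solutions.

15, 38

53 ≡ 1 (mod 4), so we find a root by search.
Trying successive values, 15² = 225 ≡ 13 (mod 53). The other root is 53 − 15 = 38.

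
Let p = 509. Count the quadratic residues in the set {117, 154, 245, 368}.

(117/509) = -1 → non-residue.
(154/509) = +1 → QR.
(245/509) = +1 → QR.
(368/509) = +1 → QR.
Total quadratic residues among the 4: 3.

3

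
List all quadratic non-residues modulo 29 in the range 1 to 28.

2,3,8,10,11,12,14,15,17,18,19,21,26,27

Square k = 1,…,14 (k and 29−k give the same square):
1²=1, 2²=4, 3²=9, 4²=16, 5²=25, 6²≡7, 7²≡20, 8²≡6, 9²≡23, 10²≡13, 11²≡5, 12²≡28, 13²≡24, 14²≡22 (mod 29).
The residues are {1, 4, 5, 6, 7, 9, 13, 16, 20, 22, 23, 24, 25, 28}; the non-residues are the remaining 14 nonzero classes.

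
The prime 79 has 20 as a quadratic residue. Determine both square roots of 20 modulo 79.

39, 40

Since 79 ≡ 3 (mod 4), a square root of 20 is 20^((79+1)/4) = 20^20 mod 79.
Repeated squaring: 20^2≡5, 20^4≡25, 20^8≡72, 20^16≡49 (mod 79).
20^20 = 20^(16+4) ≡ 40 (mod 79).
Check: 40² = 1600 ≡ 20 (mod 79). The two roots are 39 and 40.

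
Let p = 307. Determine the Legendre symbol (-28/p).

-1

First reduce: -28 ≡ 279 (mod 307).
Reciprocity: 279 ≡ 3 and 307 ≡ 3 (mod 4), so (279/307) = −(307/279).
Reduce top mod 279: now compute (28/279).
Pull out 2^2: since 279 ≡ 7 (mod 8), (2/279) = +1, so (2/279)^2 = +1.
Reciprocity: 7 ≡ 3 and 279 ≡ 3 (mod 4), so (7/279) = −(279/7).
Reduce top mod 7: now compute (6/7).
Pull out 2: since 7 ≡ 7 (mod 8), (2/7) = +1.
Reciprocity: 3 ≡ 3 and 7 ≡ 3 (mod 4), so (3/7) = −(7/3).
Reduce top mod 3: now compute (1/3).
Reached (1/3) = 1. Collecting the sign flips along the way, the symbol is -1.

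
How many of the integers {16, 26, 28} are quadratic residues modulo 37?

(16/37) = +1 → QR.
(26/37) = +1 → QR.
(28/37) = +1 → QR.
Total quadratic residues among the 3: 3.

3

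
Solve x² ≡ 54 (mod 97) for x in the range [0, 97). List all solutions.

32, 65

97 ≡ 1 (mod 4), so we find a root by search.
Trying successive values, 32² = 1024 ≡ 54 (mod 97). The other root is 97 − 32 = 65.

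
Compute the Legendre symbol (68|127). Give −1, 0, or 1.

1

Euler's criterion: (68/127) ≡ 68^63 (mod 127).
68^2 ≡ 52 (mod 127)
68^4 ≡ 37 (mod 127)
68^8 ≡ 99 (mod 127)
68^16 ≡ 22 (mod 127)
68^32 ≡ 103 (mod 127)
68^63 = 68^(32+16+8+4+2+1) ≡ 1 (mod 127).
Result is 1, so (68/127) = 1.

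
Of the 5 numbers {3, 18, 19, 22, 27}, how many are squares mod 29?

(3/29) = -1 → non-residue.
(18/29) = -1 → non-residue.
(19/29) = -1 → non-residue.
(22/29) = +1 → QR.
(27/29) = -1 → non-residue.
Total quadratic residues among the 5: 1.

1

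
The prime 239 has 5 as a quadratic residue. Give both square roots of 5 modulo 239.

Since 239 ≡ 3 (mod 4), a square root of 5 is 5^((239+1)/4) = 5^60 mod 239.
Repeated squaring: 5^2≡25, 5^4≡147, 5^8≡99, 5^16≡2, 5^32≡4 (mod 239).
5^60 = 5^(32+16+8+4) ≡ 31 (mod 239).
Check: 31² = 961 ≡ 5 (mod 239). The two roots are 31 and 208.

31, 208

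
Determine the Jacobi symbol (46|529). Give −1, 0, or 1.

Pull out 2: since 529 ≡ 1 (mod 8), (2/529) = +1.
Reciprocity: 23 ≡ 3 and 529 ≡ 1 (mod 4), so (23/529) = +(529/23).
Reduce top mod 23: now compute (0/23).
Top reduces to 0: gcd > 1, so the symbol is 0.

0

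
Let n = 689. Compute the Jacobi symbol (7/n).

-1

Reciprocity: 7 ≡ 3 and 689 ≡ 1 (mod 4), so (7/689) = +(689/7).
Reduce top mod 7: now compute (3/7).
Reciprocity: 3 ≡ 3 and 7 ≡ 3 (mod 4), so (3/7) = −(7/3).
Reduce top mod 3: now compute (1/3).
Reached (1/3) = 1. Collecting the sign flips along the way, the symbol is -1.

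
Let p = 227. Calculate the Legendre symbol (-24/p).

1

Euler's criterion: (-24/227) ≡ 203^113 (mod 227).
203^2 ≡ 122 (mod 227)
203^4 ≡ 129 (mod 227)
203^8 ≡ 70 (mod 227)
203^16 ≡ 133 (mod 227)
203^32 ≡ 210 (mod 227)
203^64 ≡ 62 (mod 227)
203^113 = 203^(64+32+16+1) ≡ 1 (mod 227).
Result is 1, so (-24/227) = 1.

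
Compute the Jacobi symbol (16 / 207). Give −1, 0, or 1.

1

Pull out 2^4: since 207 ≡ 7 (mod 8), (2/207) = +1, so (2/207)^4 = +1.
Reached (1/207) = 1. Collecting the sign flips along the way, the symbol is +1.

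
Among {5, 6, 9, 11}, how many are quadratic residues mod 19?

(5/19) = +1 → QR.
(6/19) = +1 → QR.
(9/19) = +1 → QR.
(11/19) = +1 → QR.
Total quadratic residues among the 4: 4.

4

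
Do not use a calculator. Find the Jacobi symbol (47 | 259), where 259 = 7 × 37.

Reciprocity: 47 ≡ 3 and 259 ≡ 3 (mod 4), so (47/259) = −(259/47).
Reduce top mod 47: now compute (24/47).
Pull out 2^3: since 47 ≡ 7 (mod 8), (2/47) = +1, so (2/47)^3 = +1.
Reciprocity: 3 ≡ 3 and 47 ≡ 3 (mod 4), so (3/47) = −(47/3).
Reduce top mod 3: now compute (2/3).
Pull out 2: since 3 ≡ 3 (mod 8), (2/3) = -1.
Reached (1/3) = 1. Collecting the sign flips along the way, the symbol is -1.

-1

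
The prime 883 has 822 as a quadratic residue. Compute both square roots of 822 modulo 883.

264, 619

Since 883 ≡ 3 (mod 4), a square root of 822 is 822^((883+1)/4) = 822^221 mod 883.
Repeated squaring: 822^2≡189, 822^4≡401, 822^8≡95, 822^16≡195, 822^32≡56, 822^64≡487, 822^128≡525 (mod 883).
822^221 = 822^(128+64+16+8+4+1) ≡ 619 (mod 883).
Check: 619² = 383161 ≡ 822 (mod 883). The two roots are 264 and 619.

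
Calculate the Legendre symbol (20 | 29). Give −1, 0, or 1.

1

Euler's criterion: (20/29) ≡ 20^14 (mod 29).
20^2 ≡ 23 (mod 29)
20^4 ≡ 7 (mod 29)
20^8 ≡ 20 (mod 29)
20^14 = 20^(8+4+2) ≡ 1 (mod 29).
Result is 1, so (20/29) = 1.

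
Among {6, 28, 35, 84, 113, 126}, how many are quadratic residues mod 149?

(6/149) = +1 → QR.
(28/149) = +1 → QR.
(35/149) = +1 → QR.
(84/149) = -1 → non-residue.
(113/149) = +1 → QR.
(126/149) = -1 → non-residue.
Total quadratic residues among the 6: 4.

4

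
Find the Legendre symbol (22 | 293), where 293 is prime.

Euler's criterion: (22/293) ≡ 22^146 (mod 293).
22^2 ≡ 191 (mod 293)
22^4 ≡ 149 (mod 293)
22^8 ≡ 226 (mod 293)
22^16 ≡ 94 (mod 293)
22^32 ≡ 46 (mod 293)
22^64 ≡ 65 (mod 293)
22^128 ≡ 123 (mod 293)
22^146 = 22^(128+16+2) ≡ 1 (mod 293).
Result is 1, so (22/293) = 1.

1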